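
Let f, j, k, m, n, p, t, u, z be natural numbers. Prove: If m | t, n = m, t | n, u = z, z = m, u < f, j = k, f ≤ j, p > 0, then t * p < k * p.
Since n = m and t | n, t | m. m | t, so m = t. u = z and z = m, therefore u = m. j = k and f ≤ j, hence f ≤ k. Since u < f, u < k. Since u = m, m < k. m = t, so t < k. p > 0, so t * p < k * p.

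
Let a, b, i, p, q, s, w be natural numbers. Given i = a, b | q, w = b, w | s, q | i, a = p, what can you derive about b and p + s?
b | p + s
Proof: From i = a and a = p, i = p. Because b | q and q | i, b | i. Since i = p, b | p. Because w = b and w | s, b | s. b | p, so b | p + s.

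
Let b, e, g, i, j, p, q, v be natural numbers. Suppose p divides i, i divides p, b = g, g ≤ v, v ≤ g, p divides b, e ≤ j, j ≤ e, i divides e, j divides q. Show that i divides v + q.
p divides i and i divides p, so p = i. g ≤ v and v ≤ g, therefore g = v. Since b = g, b = v. Since p divides b, p divides v. Since p = i, i divides v. e ≤ j and j ≤ e, so e = j. Because i divides e, i divides j. j divides q, so i divides q. Since i divides v, i divides v + q.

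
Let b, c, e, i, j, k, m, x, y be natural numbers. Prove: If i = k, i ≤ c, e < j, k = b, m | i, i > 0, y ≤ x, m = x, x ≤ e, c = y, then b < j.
m | i and i > 0, therefore m ≤ i. m = x, so x ≤ i. c = y and i ≤ c, thus i ≤ y. Since y ≤ x, i ≤ x. From x ≤ i, x = i. i = k, so x = k. Since x ≤ e and e < j, x < j. Since x = k, k < j. k = b, so b < j.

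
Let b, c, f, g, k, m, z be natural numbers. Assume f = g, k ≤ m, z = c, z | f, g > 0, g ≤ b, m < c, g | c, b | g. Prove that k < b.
f = g and z | f, therefore z | g. Since z = c, c | g. Since g | c, c = g. From b | g and g > 0, b ≤ g. g ≤ b, so g = b. Since c = g, c = b. k ≤ m and m < c, therefore k < c. c = b, so k < b.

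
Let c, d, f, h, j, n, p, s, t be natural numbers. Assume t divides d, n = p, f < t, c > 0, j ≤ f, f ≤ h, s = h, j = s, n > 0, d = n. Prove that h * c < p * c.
j = s and s = h, so j = h. Because j ≤ f, h ≤ f. Since f ≤ h, f = h. Because d = n and t divides d, t divides n. n > 0, so t ≤ n. Because n = p, t ≤ p. Since f < t, f < p. Because f = h, h < p. Since c > 0, by multiplying by a positive, h * c < p * c.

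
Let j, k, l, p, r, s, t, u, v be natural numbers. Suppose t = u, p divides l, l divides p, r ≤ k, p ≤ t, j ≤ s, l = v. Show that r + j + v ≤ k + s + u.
Because p divides l and l divides p, p = l. Since l = v, p = v. t = u and p ≤ t, so p ≤ u. Because p = v, v ≤ u. Since j ≤ s, j + v ≤ s + u. Since r ≤ k, r + j + v ≤ k + s + u.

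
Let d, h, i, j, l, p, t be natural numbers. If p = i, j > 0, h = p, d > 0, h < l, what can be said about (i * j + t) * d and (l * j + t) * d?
(i * j + t) * d < (l * j + t) * d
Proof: h = p and h < l, hence p < l. Since p = i, i < l. j > 0, so i * j < l * j. Then i * j + t < l * j + t. Because d > 0, (i * j + t) * d < (l * j + t) * d.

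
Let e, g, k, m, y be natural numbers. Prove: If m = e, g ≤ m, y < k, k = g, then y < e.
Since k = g and y < k, y < g. m = e and g ≤ m, therefore g ≤ e. y < g, so y < e.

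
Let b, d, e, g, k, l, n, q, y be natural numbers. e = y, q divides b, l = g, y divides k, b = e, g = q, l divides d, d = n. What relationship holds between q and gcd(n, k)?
q divides gcd(n, k)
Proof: From l = g and l divides d, g divides d. Since g = q, q divides d. d = n, so q divides n. From b = e and e = y, b = y. Since q divides b, q divides y. Since y divides k, q divides k. q divides n, so q divides gcd(n, k).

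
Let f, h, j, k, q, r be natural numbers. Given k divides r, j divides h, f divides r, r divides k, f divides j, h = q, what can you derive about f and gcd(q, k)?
f divides gcd(q, k)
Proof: Since f divides j and j divides h, f divides h. Since h = q, f divides q. From r divides k and k divides r, r = k. f divides r, so f divides k. f divides q, so f divides gcd(q, k).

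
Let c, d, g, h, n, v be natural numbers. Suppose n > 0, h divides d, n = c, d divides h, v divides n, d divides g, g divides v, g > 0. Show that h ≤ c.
From d divides h and h divides d, d = h. d divides g and g > 0, so d ≤ g. From g divides v and v divides n, g divides n. n > 0, so g ≤ n. d ≤ g, so d ≤ n. From n = c, d ≤ c. Because d = h, h ≤ c.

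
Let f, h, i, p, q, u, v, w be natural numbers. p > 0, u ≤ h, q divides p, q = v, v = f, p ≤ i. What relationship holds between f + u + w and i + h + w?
f + u + w ≤ i + h + w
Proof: q = v and q divides p, hence v divides p. Since p > 0, v ≤ p. Since p ≤ i, v ≤ i. v = f, so f ≤ i. u ≤ h, so u + w ≤ h + w. f ≤ i, so f + u + w ≤ i + h + w.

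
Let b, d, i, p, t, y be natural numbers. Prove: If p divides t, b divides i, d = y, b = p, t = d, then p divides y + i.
From t = d and d = y, t = y. Since p divides t, p divides y. b = p and b divides i, hence p divides i. Since p divides y, p divides y + i.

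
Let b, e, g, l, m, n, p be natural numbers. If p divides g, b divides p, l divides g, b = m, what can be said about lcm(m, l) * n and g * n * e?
lcm(m, l) * n divides g * n * e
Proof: Since b divides p and p divides g, b divides g. b = m, so m divides g. From l divides g, lcm(m, l) divides g. Then lcm(m, l) * n divides g * n. Then lcm(m, l) * n divides g * n * e.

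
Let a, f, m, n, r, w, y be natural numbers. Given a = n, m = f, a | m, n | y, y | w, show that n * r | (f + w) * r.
From a = n and a | m, n | m. Since m = f, n | f. n | y and y | w, therefore n | w. Because n | f, n | f + w. Then n * r | (f + w) * r.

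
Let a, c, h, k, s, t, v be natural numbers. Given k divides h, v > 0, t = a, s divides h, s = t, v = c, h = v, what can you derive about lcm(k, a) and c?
lcm(k, a) ≤ c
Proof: From s = t and s divides h, t divides h. Since t = a, a divides h. Since k divides h, lcm(k, a) divides h. h = v, so lcm(k, a) divides v. v > 0, so lcm(k, a) ≤ v. v = c, so lcm(k, a) ≤ c.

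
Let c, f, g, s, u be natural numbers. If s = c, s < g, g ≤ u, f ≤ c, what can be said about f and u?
f < u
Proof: Because s = c and s < g, c < g. Since g ≤ u, c < u. f ≤ c, so f < u.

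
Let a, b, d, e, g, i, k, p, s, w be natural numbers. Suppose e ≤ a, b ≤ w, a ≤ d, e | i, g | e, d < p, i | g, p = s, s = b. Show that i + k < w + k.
i | g and g | e, hence i | e. e | i, so e = i. a ≤ d and d < p, thus a < p. e ≤ a, so e < p. p = s, so e < s. Since s = b, e < b. Since b ≤ w, e < w. e = i, so i < w. Then i + k < w + k.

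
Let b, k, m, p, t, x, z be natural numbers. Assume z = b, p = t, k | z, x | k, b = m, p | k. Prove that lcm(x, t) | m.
Because z = b and b = m, z = m. p = t and p | k, thus t | k. Since x | k, lcm(x, t) | k. Since k | z, lcm(x, t) | z. Since z = m, lcm(x, t) | m.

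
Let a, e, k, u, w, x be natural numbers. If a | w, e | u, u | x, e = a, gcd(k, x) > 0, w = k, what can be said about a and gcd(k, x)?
a ≤ gcd(k, x)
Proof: w = k and a | w, hence a | k. Since e = a and e | u, a | u. Since u | x, a | x. Since a | k, a | gcd(k, x). Since gcd(k, x) > 0, a ≤ gcd(k, x).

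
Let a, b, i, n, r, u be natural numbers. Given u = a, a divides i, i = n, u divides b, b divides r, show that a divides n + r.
i = n and a divides i, hence a divides n. u divides b and b divides r, thus u divides r. Since u = a, a divides r. a divides n, so a divides n + r.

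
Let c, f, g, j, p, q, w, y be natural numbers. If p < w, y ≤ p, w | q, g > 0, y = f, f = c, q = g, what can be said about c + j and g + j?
c + j < g + j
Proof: y = f and f = c, thus y = c. y ≤ p and p < w, thus y < w. q = g and w | q, thus w | g. Since g > 0, w ≤ g. Because y < w, y < g. y = c, so c < g. Then c + j < g + j.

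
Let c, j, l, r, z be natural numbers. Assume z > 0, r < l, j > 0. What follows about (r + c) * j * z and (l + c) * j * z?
(r + c) * j * z < (l + c) * j * z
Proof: r < l, hence r + c < l + c. Since j > 0, by multiplying by a positive, (r + c) * j < (l + c) * j. Since z > 0, by multiplying by a positive, (r + c) * j * z < (l + c) * j * z.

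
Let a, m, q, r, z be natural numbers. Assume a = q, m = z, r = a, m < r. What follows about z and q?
z < q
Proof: r = a and a = q, so r = q. From m = z and m < r, z < r. r = q, so z < q.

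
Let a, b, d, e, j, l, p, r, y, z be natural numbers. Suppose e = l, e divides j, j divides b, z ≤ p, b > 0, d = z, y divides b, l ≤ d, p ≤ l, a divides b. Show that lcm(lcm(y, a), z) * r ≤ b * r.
From y divides b and a divides b, lcm(y, a) divides b. d = z and l ≤ d, hence l ≤ z. Since z ≤ p and p ≤ l, z ≤ l. Since l ≤ z, l = z. Because e = l and e divides j, l divides j. j divides b, so l divides b. Since l = z, z divides b. Since lcm(y, a) divides b, lcm(lcm(y, a), z) divides b. b > 0, so lcm(lcm(y, a), z) ≤ b. By multiplying by a non-negative, lcm(lcm(y, a), z) * r ≤ b * r.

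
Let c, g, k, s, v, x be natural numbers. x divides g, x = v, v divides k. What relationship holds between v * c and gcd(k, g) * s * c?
v * c divides gcd(k, g) * s * c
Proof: x = v and x divides g, thus v divides g. Since v divides k, v divides gcd(k, g). Then v divides gcd(k, g) * s. Then v * c divides gcd(k, g) * s * c.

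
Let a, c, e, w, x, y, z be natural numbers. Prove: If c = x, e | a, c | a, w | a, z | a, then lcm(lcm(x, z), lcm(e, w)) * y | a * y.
c = x and c | a, thus x | a. z | a, so lcm(x, z) | a. e | a and w | a, so lcm(e, w) | a. lcm(x, z) | a, so lcm(lcm(x, z), lcm(e, w)) | a. Then lcm(lcm(x, z), lcm(e, w)) * y | a * y.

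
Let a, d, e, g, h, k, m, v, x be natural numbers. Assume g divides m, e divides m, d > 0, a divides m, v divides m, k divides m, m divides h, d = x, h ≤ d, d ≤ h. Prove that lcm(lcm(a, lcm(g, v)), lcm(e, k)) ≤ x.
From g divides m and v divides m, lcm(g, v) divides m. From a divides m, lcm(a, lcm(g, v)) divides m. e divides m and k divides m, so lcm(e, k) divides m. lcm(a, lcm(g, v)) divides m, so lcm(lcm(a, lcm(g, v)), lcm(e, k)) divides m. h ≤ d and d ≤ h, thus h = d. Because m divides h, m divides d. From lcm(lcm(a, lcm(g, v)), lcm(e, k)) divides m, lcm(lcm(a, lcm(g, v)), lcm(e, k)) divides d. d > 0, so lcm(lcm(a, lcm(g, v)), lcm(e, k)) ≤ d. d = x, so lcm(lcm(a, lcm(g, v)), lcm(e, k)) ≤ x.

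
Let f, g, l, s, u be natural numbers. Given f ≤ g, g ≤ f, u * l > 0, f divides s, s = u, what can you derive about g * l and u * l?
g * l ≤ u * l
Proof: Because f ≤ g and g ≤ f, f = g. s = u and f divides s, so f divides u. Since f = g, g divides u. Then g * l divides u * l. Since u * l > 0, g * l ≤ u * l.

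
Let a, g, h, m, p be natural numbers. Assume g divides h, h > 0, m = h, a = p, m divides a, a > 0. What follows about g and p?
g ≤ p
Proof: g divides h and h > 0, so g ≤ h. m divides a and a > 0, hence m ≤ a. Since a = p, m ≤ p. Since m = h, h ≤ p. Because g ≤ h, g ≤ p.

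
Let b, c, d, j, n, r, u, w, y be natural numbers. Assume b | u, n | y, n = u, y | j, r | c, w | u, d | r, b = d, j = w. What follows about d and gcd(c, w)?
d | gcd(c, w)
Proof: Because d | r and r | c, d | c. Because n | y and y | j, n | j. From n = u, u | j. j = w, so u | w. w | u, so u = w. b = d and b | u, so d | u. u = w, so d | w. Since d | c, d | gcd(c, w).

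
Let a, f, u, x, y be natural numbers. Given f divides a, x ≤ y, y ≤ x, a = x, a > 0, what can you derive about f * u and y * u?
f * u ≤ y * u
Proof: From x ≤ y and y ≤ x, x = y. Since f divides a and a > 0, f ≤ a. Since a = x, f ≤ x. x = y, so f ≤ y. By multiplying by a non-negative, f * u ≤ y * u.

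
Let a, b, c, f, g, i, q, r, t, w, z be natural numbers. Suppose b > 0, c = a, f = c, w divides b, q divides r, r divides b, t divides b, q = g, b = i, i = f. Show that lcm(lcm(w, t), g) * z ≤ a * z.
b = i and i = f, hence b = f. Since f = c, b = c. Since c = a, b = a. w divides b and t divides b, therefore lcm(w, t) divides b. q = g and q divides r, thus g divides r. r divides b, so g divides b. lcm(w, t) divides b, so lcm(lcm(w, t), g) divides b. Since b > 0, lcm(lcm(w, t), g) ≤ b. From b = a, lcm(lcm(w, t), g) ≤ a. By multiplying by a non-negative, lcm(lcm(w, t), g) * z ≤ a * z.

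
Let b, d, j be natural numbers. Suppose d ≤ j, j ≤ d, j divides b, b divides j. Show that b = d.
Since d ≤ j and j ≤ d, d = j. j divides b and b divides j, thus j = b. d = j, so d = b. Then b = d.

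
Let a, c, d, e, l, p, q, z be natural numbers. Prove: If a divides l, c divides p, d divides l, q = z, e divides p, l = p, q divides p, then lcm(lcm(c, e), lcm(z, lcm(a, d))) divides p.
c divides p and e divides p, thus lcm(c, e) divides p. q = z and q divides p, thus z divides p. a divides l and d divides l, therefore lcm(a, d) divides l. Since l = p, lcm(a, d) divides p. Since z divides p, lcm(z, lcm(a, d)) divides p. Since lcm(c, e) divides p, lcm(lcm(c, e), lcm(z, lcm(a, d))) divides p.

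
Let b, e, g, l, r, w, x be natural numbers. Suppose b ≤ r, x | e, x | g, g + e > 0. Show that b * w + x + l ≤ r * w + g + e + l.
Because b ≤ r, b * w ≤ r * w. x | g and x | e, so x | g + e. Since g + e > 0, x ≤ g + e. Since b * w ≤ r * w, b * w + x ≤ r * w + g + e. Then b * w + x + l ≤ r * w + g + e + l.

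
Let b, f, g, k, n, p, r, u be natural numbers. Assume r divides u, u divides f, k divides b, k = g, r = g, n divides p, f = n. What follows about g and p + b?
g divides p + b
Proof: r = g and r divides u, therefore g divides u. f = n and u divides f, therefore u divides n. Since g divides u, g divides n. n divides p, so g divides p. Because k = g and k divides b, g divides b. g divides p, so g divides p + b.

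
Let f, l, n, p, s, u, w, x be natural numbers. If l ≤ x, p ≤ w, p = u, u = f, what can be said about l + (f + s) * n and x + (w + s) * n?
l + (f + s) * n ≤ x + (w + s) * n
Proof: Because p = u and u = f, p = f. From p ≤ w, f ≤ w. Then f + s ≤ w + s. By multiplying by a non-negative, (f + s) * n ≤ (w + s) * n. Since l ≤ x, l + (f + s) * n ≤ x + (w + s) * n.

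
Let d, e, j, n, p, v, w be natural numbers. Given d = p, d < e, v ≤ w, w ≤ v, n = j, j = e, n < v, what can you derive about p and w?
p < w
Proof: d = p and d < e, thus p < e. v ≤ w and w ≤ v, thus v = w. n = j and j = e, therefore n = e. Since n < v, e < v. Since v = w, e < w. Since p < e, p < w.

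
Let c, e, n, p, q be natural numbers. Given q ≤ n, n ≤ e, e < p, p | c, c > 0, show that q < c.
Because q ≤ n and n ≤ e, q ≤ e. p | c and c > 0, hence p ≤ c. Because e < p, e < c. Because q ≤ e, q < c.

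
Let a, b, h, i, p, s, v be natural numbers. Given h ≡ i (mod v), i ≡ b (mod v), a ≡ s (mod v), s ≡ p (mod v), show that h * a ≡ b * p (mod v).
h ≡ i (mod v) and i ≡ b (mod v), hence h ≡ b (mod v). a ≡ s (mod v) and s ≡ p (mod v), thus a ≡ p (mod v). Combined with h ≡ b (mod v), by multiplying congruences, h * a ≡ b * p (mod v).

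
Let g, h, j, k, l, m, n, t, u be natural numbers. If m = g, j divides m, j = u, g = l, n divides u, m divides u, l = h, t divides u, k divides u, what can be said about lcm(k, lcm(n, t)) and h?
lcm(k, lcm(n, t)) divides h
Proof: m = g and g = l, thus m = l. From l = h, m = h. j = u and j divides m, therefore u divides m. Since m divides u, u = m. Because n divides u and t divides u, lcm(n, t) divides u. Since k divides u, lcm(k, lcm(n, t)) divides u. u = m, so lcm(k, lcm(n, t)) divides m. Since m = h, lcm(k, lcm(n, t)) divides h.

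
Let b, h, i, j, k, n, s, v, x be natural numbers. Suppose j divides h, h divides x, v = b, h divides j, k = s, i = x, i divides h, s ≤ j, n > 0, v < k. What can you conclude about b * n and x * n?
b * n < x * n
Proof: v = b and v < k, so b < k. Since k = s, b < s. Since j divides h and h divides j, j = h. From i = x and i divides h, x divides h. Since h divides x, h = x. j = h, so j = x. From s ≤ j, s ≤ x. b < s, so b < x. Combining with n > 0, by multiplying by a positive, b * n < x * n.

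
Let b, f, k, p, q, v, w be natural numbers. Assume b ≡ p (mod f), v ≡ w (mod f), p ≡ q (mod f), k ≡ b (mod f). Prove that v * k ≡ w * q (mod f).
k ≡ b (mod f) and b ≡ p (mod f), therefore k ≡ p (mod f). Since p ≡ q (mod f), k ≡ q (mod f). v ≡ w (mod f), so v * k ≡ w * q (mod f).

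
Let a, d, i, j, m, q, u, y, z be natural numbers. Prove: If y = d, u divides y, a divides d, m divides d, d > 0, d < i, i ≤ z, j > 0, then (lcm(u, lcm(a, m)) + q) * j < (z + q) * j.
Because y = d and u divides y, u divides d. From a divides d and m divides d, lcm(a, m) divides d. u divides d, so lcm(u, lcm(a, m)) divides d. d > 0, so lcm(u, lcm(a, m)) ≤ d. Because d < i and i ≤ z, d < z. Since lcm(u, lcm(a, m)) ≤ d, lcm(u, lcm(a, m)) < z. Then lcm(u, lcm(a, m)) + q < z + q. Using j > 0 and multiplying by a positive, (lcm(u, lcm(a, m)) + q) * j < (z + q) * j.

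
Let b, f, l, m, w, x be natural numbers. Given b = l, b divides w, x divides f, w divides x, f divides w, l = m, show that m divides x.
x divides f and f divides w, therefore x divides w. w divides x, so w = x. b = l and b divides w, thus l divides w. Since w = x, l divides x. Since l = m, m divides x.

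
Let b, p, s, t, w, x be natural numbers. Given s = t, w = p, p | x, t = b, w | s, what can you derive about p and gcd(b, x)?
p | gcd(b, x)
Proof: s = t and t = b, hence s = b. w = p and w | s, hence p | s. Since s = b, p | b. Since p | x, p | gcd(b, x).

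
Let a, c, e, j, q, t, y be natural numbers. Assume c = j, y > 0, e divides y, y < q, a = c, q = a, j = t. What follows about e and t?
e < t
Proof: e divides y and y > 0, so e ≤ y. From q = a and a = c, q = c. Since c = j, q = j. Since y < q, y < j. e ≤ y, so e < j. Because j = t, e < t.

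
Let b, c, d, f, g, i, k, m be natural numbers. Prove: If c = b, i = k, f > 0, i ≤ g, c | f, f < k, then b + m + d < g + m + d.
Because c = b and c | f, b | f. f > 0, so b ≤ f. From i = k and i ≤ g, k ≤ g. From f < k, f < g. Since b ≤ f, b < g. Then b + m < g + m. Then b + m + d < g + m + d.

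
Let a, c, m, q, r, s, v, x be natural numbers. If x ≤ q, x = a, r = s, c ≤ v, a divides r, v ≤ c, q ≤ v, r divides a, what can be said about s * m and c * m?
s * m ≤ c * m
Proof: Since a divides r and r divides a, a = r. Since x = a, x = r. Since v ≤ c and c ≤ v, v = c. Since q ≤ v, q ≤ c. x ≤ q, so x ≤ c. Since x = r, r ≤ c. r = s, so s ≤ c. By multiplying by a non-negative, s * m ≤ c * m.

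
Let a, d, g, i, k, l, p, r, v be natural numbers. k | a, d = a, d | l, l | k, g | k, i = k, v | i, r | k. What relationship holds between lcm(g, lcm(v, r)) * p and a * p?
lcm(g, lcm(v, r)) * p | a * p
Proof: d = a and d | l, hence a | l. From l | k, a | k. Since k | a, k = a. i = k and v | i, so v | k. r | k, so lcm(v, r) | k. g | k, so lcm(g, lcm(v, r)) | k. k = a, so lcm(g, lcm(v, r)) | a. Then lcm(g, lcm(v, r)) * p | a * p.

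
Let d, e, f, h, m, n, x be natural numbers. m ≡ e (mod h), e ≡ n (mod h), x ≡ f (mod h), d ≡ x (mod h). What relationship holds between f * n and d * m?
f * n ≡ d * m (mod h)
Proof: d ≡ x (mod h) and x ≡ f (mod h), hence d ≡ f (mod h). Since m ≡ e (mod h) and e ≡ n (mod h), m ≡ n (mod h). Since d ≡ f (mod h), by multiplying congruences, d * m ≡ f * n (mod h). Then f * n ≡ d * m (mod h).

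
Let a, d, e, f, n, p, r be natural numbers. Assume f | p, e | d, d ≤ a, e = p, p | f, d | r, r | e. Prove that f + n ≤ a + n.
p | f and f | p, hence p = f. Since e = p, e = f. d | r and r | e, therefore d | e. Because e | d, d = e. d ≤ a, so e ≤ a. Since e = f, f ≤ a. Then f + n ≤ a + n.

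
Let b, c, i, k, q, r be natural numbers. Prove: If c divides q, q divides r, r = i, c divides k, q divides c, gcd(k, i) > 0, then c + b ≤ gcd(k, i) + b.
Because q divides c and c divides q, q = c. r = i and q divides r, so q divides i. From q = c, c divides i. Since c divides k, c divides gcd(k, i). Since gcd(k, i) > 0, c ≤ gcd(k, i). Then c + b ≤ gcd(k, i) + b.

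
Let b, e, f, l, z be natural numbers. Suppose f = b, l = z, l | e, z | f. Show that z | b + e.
f = b and z | f, thus z | b. l = z and l | e, therefore z | e. z | b, so z | b + e.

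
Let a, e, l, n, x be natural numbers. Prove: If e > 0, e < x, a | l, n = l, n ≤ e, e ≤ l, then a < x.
From n = l and n ≤ e, l ≤ e. Since e ≤ l, l = e. Since a | l, a | e. Since e > 0, a ≤ e. Since e < x, a < x.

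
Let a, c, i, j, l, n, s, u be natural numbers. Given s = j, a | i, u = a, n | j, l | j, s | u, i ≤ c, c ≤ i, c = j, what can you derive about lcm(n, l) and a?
lcm(n, l) | a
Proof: u = a and s | u, hence s | a. s = j, so j | a. i ≤ c and c ≤ i, thus i = c. Since c = j, i = j. a | i, so a | j. Since j | a, j = a. Because n | j and l | j, lcm(n, l) | j. j = a, so lcm(n, l) | a.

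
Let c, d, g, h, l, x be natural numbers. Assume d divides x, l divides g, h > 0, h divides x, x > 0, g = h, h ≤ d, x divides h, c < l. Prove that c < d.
x divides h and h divides x, therefore x = h. From d divides x and x > 0, d ≤ x. x = h, so d ≤ h. h ≤ d, so h = d. g = h and l divides g, therefore l divides h. h > 0, so l ≤ h. c < l, so c < h. Because h = d, c < d.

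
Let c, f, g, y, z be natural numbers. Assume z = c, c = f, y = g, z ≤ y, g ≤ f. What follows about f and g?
f = g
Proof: z = c and c = f, thus z = f. From y = g and z ≤ y, z ≤ g. z = f, so f ≤ g. Since g ≤ f, f = g.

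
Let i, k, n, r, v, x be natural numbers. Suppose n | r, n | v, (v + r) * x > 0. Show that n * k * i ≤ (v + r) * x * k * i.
Because n | v and n | r, n | v + r. Then n | (v + r) * x. (v + r) * x > 0, so n ≤ (v + r) * x. Then n * k ≤ (v + r) * x * k. Then n * k * i ≤ (v + r) * x * k * i.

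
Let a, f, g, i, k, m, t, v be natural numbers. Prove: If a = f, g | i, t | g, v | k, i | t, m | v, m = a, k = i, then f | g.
i | t and t | g, therefore i | g. Since g | i, i = g. Since m = a and m | v, a | v. v | k, so a | k. k = i, so a | i. i = g, so a | g. Since a = f, f | g.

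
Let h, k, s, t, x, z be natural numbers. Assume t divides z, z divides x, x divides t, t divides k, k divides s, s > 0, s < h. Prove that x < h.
t divides z and z divides x, hence t divides x. x divides t, so t = x. Because t divides k and k divides s, t divides s. s > 0, so t ≤ s. Since s < h, t < h. t = x, so x < h.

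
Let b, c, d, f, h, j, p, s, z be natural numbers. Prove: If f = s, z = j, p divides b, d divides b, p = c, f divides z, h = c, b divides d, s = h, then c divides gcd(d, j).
b divides d and d divides b, therefore b = d. p = c and p divides b, therefore c divides b. b = d, so c divides d. f = s and s = h, therefore f = h. Since f divides z, h divides z. z = j, so h divides j. Since h = c, c divides j. c divides d, so c divides gcd(d, j).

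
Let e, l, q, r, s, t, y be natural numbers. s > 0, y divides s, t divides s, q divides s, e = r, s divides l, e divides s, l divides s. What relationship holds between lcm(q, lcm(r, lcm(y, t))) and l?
lcm(q, lcm(r, lcm(y, t))) ≤ l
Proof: s divides l and l divides s, therefore s = l. From e = r and e divides s, r divides s. y divides s and t divides s, thus lcm(y, t) divides s. Since r divides s, lcm(r, lcm(y, t)) divides s. From q divides s, lcm(q, lcm(r, lcm(y, t))) divides s. Since s > 0, lcm(q, lcm(r, lcm(y, t))) ≤ s. Since s = l, lcm(q, lcm(r, lcm(y, t))) ≤ l.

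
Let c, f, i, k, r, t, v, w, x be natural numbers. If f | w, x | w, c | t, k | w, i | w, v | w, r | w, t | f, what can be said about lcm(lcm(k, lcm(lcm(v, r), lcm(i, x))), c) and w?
lcm(lcm(k, lcm(lcm(v, r), lcm(i, x))), c) | w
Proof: v | w and r | w, hence lcm(v, r) | w. i | w and x | w, thus lcm(i, x) | w. Since lcm(v, r) | w, lcm(lcm(v, r), lcm(i, x)) | w. From k | w, lcm(k, lcm(lcm(v, r), lcm(i, x))) | w. c | t and t | f, so c | f. Since f | w, c | w. Since lcm(k, lcm(lcm(v, r), lcm(i, x))) | w, lcm(lcm(k, lcm(lcm(v, r), lcm(i, x))), c) | w.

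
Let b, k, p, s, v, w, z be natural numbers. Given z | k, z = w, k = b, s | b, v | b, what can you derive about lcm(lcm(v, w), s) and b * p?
lcm(lcm(v, w), s) | b * p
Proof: From k = b and z | k, z | b. Since z = w, w | b. v | b, so lcm(v, w) | b. s | b, so lcm(lcm(v, w), s) | b. Then lcm(lcm(v, w), s) | b * p.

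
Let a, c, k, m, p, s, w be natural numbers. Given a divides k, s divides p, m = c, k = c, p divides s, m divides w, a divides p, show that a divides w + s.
k = c and a divides k, hence a divides c. m = c and m divides w, so c divides w. From a divides c, a divides w. p divides s and s divides p, therefore p = s. a divides p, so a divides s. Since a divides w, a divides w + s.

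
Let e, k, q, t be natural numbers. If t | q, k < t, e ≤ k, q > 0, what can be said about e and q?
e < q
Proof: e ≤ k and k < t, hence e < t. t | q and q > 0, therefore t ≤ q. Since e < t, e < q.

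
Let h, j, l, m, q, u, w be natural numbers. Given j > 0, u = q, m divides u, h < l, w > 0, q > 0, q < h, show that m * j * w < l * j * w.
From u = q and m divides u, m divides q. Since q > 0, m ≤ q. q < h and h < l, thus q < l. m ≤ q, so m < l. Since j > 0, by multiplying by a positive, m * j < l * j. Since w > 0, by multiplying by a positive, m * j * w < l * j * w.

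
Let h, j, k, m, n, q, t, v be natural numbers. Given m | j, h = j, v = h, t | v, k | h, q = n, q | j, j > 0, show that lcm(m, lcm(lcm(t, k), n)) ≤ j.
From v = h and t | v, t | h. k | h, so lcm(t, k) | h. From h = j, lcm(t, k) | j. q = n and q | j, so n | j. Since lcm(t, k) | j, lcm(lcm(t, k), n) | j. Since m | j, lcm(m, lcm(lcm(t, k), n)) | j. Since j > 0, lcm(m, lcm(lcm(t, k), n)) ≤ j.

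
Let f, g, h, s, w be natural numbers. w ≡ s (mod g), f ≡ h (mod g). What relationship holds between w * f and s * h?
w * f ≡ s * h (mod g)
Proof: From w ≡ s (mod g) and f ≡ h (mod g), by multiplying congruences, w * f ≡ s * h (mod g).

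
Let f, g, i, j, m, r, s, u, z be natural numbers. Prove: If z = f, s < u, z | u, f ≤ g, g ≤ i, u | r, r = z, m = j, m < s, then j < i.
m = j and m < s, hence j < s. r = z and u | r, so u | z. z | u, so u = z. From z = f, u = f. From s < u, s < f. j < s, so j < f. From f ≤ g and g ≤ i, f ≤ i. Since j < f, j < i.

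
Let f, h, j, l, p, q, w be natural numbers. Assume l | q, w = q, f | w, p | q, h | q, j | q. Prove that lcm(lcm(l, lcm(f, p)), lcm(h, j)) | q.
w = q and f | w, therefore f | q. Since p | q, lcm(f, p) | q. Since l | q, lcm(l, lcm(f, p)) | q. h | q and j | q, so lcm(h, j) | q. lcm(l, lcm(f, p)) | q, so lcm(lcm(l, lcm(f, p)), lcm(h, j)) | q.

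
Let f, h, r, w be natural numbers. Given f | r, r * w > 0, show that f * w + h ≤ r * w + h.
f | r, thus f * w | r * w. Because r * w > 0, f * w ≤ r * w. Then f * w + h ≤ r * w + h.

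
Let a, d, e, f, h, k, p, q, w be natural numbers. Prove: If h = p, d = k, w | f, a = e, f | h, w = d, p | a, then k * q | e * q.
w = d and d = k, thus w = k. Since w | f and f | h, w | h. Since h = p, w | p. Since p | a, w | a. Since a = e, w | e. Since w = k, k | e. Then k * q | e * q.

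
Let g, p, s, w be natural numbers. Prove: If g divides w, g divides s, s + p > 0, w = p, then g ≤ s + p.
w = p and g divides w, hence g divides p. g divides s, so g divides s + p. Since s + p > 0, g ≤ s + p.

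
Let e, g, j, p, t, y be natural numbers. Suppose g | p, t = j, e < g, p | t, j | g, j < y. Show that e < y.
Because t = j and p | t, p | j. Since g | p, g | j. From j | g, j = g. j < y, so g < y. From e < g, e < y.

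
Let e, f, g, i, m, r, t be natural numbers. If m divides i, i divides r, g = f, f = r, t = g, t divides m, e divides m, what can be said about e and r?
e divides r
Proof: m divides i and i divides r, so m divides r. From g = f and f = r, g = r. t = g and t divides m, hence g divides m. Since g = r, r divides m. Since m divides r, m = r. e divides m, so e divides r.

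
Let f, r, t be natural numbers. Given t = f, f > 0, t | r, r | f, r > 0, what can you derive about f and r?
f = r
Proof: t = f and t | r, therefore f | r. r > 0, so f ≤ r. r | f and f > 0, so r ≤ f. Since f ≤ r, f = r.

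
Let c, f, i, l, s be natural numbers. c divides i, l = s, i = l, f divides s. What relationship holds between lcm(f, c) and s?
lcm(f, c) divides s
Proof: i = l and l = s, so i = s. Since c divides i, c divides s. Since f divides s, lcm(f, c) divides s.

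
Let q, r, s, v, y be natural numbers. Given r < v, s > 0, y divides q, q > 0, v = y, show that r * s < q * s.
v = y and r < v, hence r < y. From y divides q and q > 0, y ≤ q. r < y, so r < q. Combining with s > 0, by multiplying by a positive, r * s < q * s.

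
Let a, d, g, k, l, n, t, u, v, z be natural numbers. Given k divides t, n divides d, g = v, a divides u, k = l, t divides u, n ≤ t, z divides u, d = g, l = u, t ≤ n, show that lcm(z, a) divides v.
Since k = l and k divides t, l divides t. Since l = u, u divides t. Since t divides u, u = t. From t ≤ n and n ≤ t, t = n. u = t, so u = n. z divides u and a divides u, therefore lcm(z, a) divides u. u = n, so lcm(z, a) divides n. d = g and g = v, therefore d = v. From n divides d, n divides v. lcm(z, a) divides n, so lcm(z, a) divides v.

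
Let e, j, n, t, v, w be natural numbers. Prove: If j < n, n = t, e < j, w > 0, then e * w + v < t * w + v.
e < j and j < n, thus e < n. Since n = t, e < t. Because w > 0, e * w < t * w. Then e * w + v < t * w + v.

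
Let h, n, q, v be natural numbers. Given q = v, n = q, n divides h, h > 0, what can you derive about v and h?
v ≤ h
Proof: n = q and n divides h, therefore q divides h. Since h > 0, q ≤ h. Since q = v, v ≤ h.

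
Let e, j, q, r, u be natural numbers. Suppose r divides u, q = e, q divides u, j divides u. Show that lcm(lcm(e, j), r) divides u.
q = e and q divides u, so e divides u. j divides u, so lcm(e, j) divides u. Since r divides u, lcm(lcm(e, j), r) divides u.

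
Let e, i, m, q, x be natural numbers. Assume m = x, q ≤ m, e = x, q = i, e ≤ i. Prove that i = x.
Since m = x and q ≤ m, q ≤ x. Because q = i, i ≤ x. Since e = x and e ≤ i, x ≤ i. i ≤ x, so i = x.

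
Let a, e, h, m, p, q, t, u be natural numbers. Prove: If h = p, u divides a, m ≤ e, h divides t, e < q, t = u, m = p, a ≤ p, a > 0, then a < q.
From t = u and h divides t, h divides u. u divides a, so h divides a. h = p, so p divides a. From a > 0, p ≤ a. Since a ≤ p, p = a. Since m = p, m = a. m ≤ e and e < q, therefore m < q. m = a, so a < q.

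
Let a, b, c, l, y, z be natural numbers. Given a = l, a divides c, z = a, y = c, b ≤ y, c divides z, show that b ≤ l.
z = a and c divides z, therefore c divides a. Since a divides c, c = a. y = c, so y = a. Since a = l, y = l. Since b ≤ y, b ≤ l.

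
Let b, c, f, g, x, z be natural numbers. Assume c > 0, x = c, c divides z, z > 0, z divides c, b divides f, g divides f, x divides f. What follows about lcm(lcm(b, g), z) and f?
lcm(lcm(b, g), z) divides f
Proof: Because b divides f and g divides f, lcm(b, g) divides f. c divides z and z > 0, hence c ≤ z. From z divides c and c > 0, z ≤ c. From c ≤ z, c = z. From x = c, x = z. From x divides f, z divides f. lcm(b, g) divides f, so lcm(lcm(b, g), z) divides f.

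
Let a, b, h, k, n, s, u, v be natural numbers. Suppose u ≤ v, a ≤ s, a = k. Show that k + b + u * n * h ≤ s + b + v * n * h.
From a = k and a ≤ s, k ≤ s. Then k + b ≤ s + b. u ≤ v, therefore u * n ≤ v * n. Then u * n * h ≤ v * n * h. Since k + b ≤ s + b, k + b + u * n * h ≤ s + b + v * n * h.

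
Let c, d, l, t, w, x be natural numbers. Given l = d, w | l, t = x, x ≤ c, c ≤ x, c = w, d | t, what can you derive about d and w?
d = w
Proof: l = d and w | l, therefore w | d. x ≤ c and c ≤ x, thus x = c. t = x, so t = c. Since c = w, t = w. Because d | t, d | w. Since w | d, w = d. Then d = w.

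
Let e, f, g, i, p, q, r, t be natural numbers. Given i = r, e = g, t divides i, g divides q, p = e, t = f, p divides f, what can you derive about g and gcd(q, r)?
g divides gcd(q, r)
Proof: p = e and e = g, hence p = g. t = f and t divides i, so f divides i. p divides f, so p divides i. p = g, so g divides i. Since i = r, g divides r. Because g divides q, g divides gcd(q, r).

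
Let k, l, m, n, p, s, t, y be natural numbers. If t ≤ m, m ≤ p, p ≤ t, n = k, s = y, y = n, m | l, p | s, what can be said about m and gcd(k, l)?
m | gcd(k, l)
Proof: p ≤ t and t ≤ m, so p ≤ m. Since m ≤ p, p = m. s = y and y = n, therefore s = n. Since n = k, s = k. From p | s, p | k. Since p = m, m | k. Since m | l, m | gcd(k, l).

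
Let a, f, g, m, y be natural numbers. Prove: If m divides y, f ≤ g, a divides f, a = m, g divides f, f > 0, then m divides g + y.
Since g divides f and f > 0, g ≤ f. f ≤ g, so f = g. Because a = m and a divides f, m divides f. f = g, so m divides g. Since m divides y, m divides g + y.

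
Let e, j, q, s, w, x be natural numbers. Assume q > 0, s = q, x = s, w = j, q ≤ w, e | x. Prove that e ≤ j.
From x = s and s = q, x = q. e | x, so e | q. q > 0, so e ≤ q. Since w = j and q ≤ w, q ≤ j. Because e ≤ q, e ≤ j.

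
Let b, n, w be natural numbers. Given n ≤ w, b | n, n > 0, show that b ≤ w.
Since b | n and n > 0, b ≤ n. From n ≤ w, b ≤ w.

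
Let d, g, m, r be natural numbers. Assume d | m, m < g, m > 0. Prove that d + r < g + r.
From d | m and m > 0, d ≤ m. Since m < g, d < g. Then d + r < g + r.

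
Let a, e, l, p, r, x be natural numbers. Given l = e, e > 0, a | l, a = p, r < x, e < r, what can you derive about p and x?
p < x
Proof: Because l = e and a | l, a | e. e > 0, so a ≤ e. Since e < r, a < r. Since a = p, p < r. r < x, so p < x.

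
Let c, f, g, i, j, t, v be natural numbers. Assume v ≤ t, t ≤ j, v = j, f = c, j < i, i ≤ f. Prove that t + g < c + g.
Because v = j and v ≤ t, j ≤ t. Since t ≤ j, j = t. Since j < i, t < i. f = c and i ≤ f, thus i ≤ c. Since t < i, t < c. Then t + g < c + g.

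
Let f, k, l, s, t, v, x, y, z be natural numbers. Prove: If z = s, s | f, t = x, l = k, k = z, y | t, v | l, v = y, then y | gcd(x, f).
t = x and y | t, thus y | x. k = z and z = s, hence k = s. Since l = k and v | l, v | k. k = s, so v | s. v = y, so y | s. Since s | f, y | f. y | x, so y | gcd(x, f).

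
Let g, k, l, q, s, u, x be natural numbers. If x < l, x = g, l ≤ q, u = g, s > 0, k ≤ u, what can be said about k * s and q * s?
k * s < q * s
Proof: From u = g and k ≤ u, k ≤ g. Since x < l and l ≤ q, x < q. x = g, so g < q. Since k ≤ g, k < q. Combining with s > 0, by multiplying by a positive, k * s < q * s.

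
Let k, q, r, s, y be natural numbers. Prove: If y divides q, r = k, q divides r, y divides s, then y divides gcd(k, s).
From r = k and q divides r, q divides k. y divides q, so y divides k. From y divides s, y divides gcd(k, s).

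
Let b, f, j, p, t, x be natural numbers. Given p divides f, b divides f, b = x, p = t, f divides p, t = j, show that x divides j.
Because f divides p and p divides f, f = p. Since p = t, f = t. t = j, so f = j. Because b = x and b divides f, x divides f. f = j, so x divides j.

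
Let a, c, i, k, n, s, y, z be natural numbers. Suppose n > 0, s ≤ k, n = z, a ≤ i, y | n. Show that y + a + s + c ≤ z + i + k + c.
y | n and n > 0, thus y ≤ n. n = z, so y ≤ z. From a ≤ i, y + a ≤ z + i. From s ≤ k, y + a + s ≤ z + i + k. Then y + a + s + c ≤ z + i + k + c.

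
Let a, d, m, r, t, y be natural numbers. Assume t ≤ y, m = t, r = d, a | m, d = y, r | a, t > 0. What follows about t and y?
t = y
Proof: From r = d and d = y, r = y. Since r | a, y | a. Since m = t and a | m, a | t. Since y | a, y | t. Since t > 0, y ≤ t. Because t ≤ y, t = y.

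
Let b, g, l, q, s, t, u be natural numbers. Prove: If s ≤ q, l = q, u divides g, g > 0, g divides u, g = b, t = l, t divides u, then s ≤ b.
u divides g and g divides u, so u = g. Because t = l and t divides u, l divides u. Since u = g, l divides g. Because g > 0, l ≤ g. l = q, so q ≤ g. g = b, so q ≤ b. s ≤ q, so s ≤ b.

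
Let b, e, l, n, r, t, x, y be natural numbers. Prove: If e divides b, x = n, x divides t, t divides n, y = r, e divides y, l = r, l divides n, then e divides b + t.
x = n and x divides t, thus n divides t. Since t divides n, n = t. Since y = r and e divides y, e divides r. l = r and l divides n, therefore r divides n. e divides r, so e divides n. Since n = t, e divides t. e divides b, so e divides b + t.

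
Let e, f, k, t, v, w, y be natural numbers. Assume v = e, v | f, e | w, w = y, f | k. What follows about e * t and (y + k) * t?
e * t | (y + k) * t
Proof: w = y and e | w, hence e | y. v = e and v | f, hence e | f. Since f | k, e | k. Because e | y, e | y + k. Then e * t | (y + k) * t.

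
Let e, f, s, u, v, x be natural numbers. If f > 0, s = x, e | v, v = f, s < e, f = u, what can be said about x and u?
x < u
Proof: s = x and s < e, hence x < e. Since v = f and e | v, e | f. f > 0, so e ≤ f. Since x < e, x < f. f = u, so x < u.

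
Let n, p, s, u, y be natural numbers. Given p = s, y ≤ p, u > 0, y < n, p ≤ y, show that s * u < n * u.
Because y ≤ p and p ≤ y, y = p. Since p = s, y = s. Because y < n, s < n. Since u > 0, s * u < n * u.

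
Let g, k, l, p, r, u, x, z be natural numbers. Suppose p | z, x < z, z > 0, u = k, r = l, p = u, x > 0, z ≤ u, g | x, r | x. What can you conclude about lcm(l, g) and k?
lcm(l, g) < k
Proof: p = u and p | z, hence u | z. z > 0, so u ≤ z. z ≤ u, so z = u. u = k, so z = k. Because r = l and r | x, l | x. Since g | x, lcm(l, g) | x. Since x > 0, lcm(l, g) ≤ x. Since x < z, lcm(l, g) < z. From z = k, lcm(l, g) < k.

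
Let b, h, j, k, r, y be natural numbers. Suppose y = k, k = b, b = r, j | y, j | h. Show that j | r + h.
Since y = k and k = b, y = b. Since b = r, y = r. Since j | y, j | r. j | h, so j | r + h.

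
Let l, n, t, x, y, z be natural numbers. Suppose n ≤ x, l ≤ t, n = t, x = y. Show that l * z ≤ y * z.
From n = t and n ≤ x, t ≤ x. Since x = y, t ≤ y. Since l ≤ t, l ≤ y. Then l * z ≤ y * z.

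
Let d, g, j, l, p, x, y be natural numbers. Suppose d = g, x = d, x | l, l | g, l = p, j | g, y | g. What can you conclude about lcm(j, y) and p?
lcm(j, y) | p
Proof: Because x = d and x | l, d | l. d = g, so g | l. Because l | g, g = l. From l = p, g = p. Since j | g and y | g, lcm(j, y) | g. g = p, so lcm(j, y) | p.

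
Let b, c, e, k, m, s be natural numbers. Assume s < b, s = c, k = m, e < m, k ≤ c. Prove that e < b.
Since k = m and k ≤ c, m ≤ c. e < m, so e < c. s = c and s < b, thus c < b. Since e < c, e < b.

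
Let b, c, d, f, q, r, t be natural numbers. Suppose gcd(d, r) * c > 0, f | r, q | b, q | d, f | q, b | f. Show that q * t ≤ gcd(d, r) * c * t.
Since q | b and b | f, q | f. Since f | q, f = q. f | r, so q | r. Since q | d, q | gcd(d, r). Then q | gcd(d, r) * c. Since gcd(d, r) * c > 0, q ≤ gcd(d, r) * c. Then q * t ≤ gcd(d, r) * c * t.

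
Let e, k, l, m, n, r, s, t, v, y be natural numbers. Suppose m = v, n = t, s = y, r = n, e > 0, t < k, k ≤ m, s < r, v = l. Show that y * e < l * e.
s = y and s < r, therefore y < r. r = n, so y < n. From n = t, y < t. Since m = v and v = l, m = l. t < k and k ≤ m, therefore t < m. m = l, so t < l. Since y < t, y < l. e > 0, so y * e < l * e.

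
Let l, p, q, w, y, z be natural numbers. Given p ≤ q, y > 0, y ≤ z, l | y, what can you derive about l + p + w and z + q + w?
l + p + w ≤ z + q + w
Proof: Since l | y and y > 0, l ≤ y. y ≤ z, so l ≤ z. p ≤ q, hence p + w ≤ q + w. l ≤ z, so l + p + w ≤ z + q + w.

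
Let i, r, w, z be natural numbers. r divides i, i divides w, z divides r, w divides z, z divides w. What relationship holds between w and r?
w = r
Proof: z divides w and w divides z, thus z = w. z divides r, so w divides r. Because r divides i and i divides w, r divides w. Since w divides r, w = r.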